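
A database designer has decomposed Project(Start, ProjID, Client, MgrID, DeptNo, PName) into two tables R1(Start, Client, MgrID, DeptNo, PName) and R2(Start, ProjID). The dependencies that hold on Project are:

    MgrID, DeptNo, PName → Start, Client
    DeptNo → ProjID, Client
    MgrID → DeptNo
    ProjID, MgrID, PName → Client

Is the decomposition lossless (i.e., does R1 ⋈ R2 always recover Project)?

No

Common attributes: R1 ∩ R2 = {Start}.
No dependency enlarges {Start}, so (Start)⁺ = {Start}.
The closure contains neither all of R1 = {Start, Client, MgrID, DeptNo, PName} nor all of R2 = {Start, ProjID}, so the common attributes are not a superkey of either fragment. The join is lossy.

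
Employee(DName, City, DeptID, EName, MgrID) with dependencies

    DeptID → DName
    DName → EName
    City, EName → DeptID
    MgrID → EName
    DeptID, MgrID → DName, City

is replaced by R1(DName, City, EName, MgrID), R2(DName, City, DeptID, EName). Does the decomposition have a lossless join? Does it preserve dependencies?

Lossless test: (DName, City, EName)⁺ = {DName, City, DeptID, EName}, which contains all of one fragment — lossless.
Dependency preservation: the restricted closure of {DeptID, MgrID} across the fragments never reaches {DName, City}, so DeptID, MgrID → DName, City cannot be enforced without a join — not preserved.

lossless but not dependency-preserving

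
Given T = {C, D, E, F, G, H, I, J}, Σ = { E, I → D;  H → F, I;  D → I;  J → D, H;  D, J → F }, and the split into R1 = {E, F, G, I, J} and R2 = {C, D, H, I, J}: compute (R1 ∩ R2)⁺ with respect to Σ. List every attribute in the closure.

D, F, H, I, J

R1 ∩ R2 = {I, J}.
J → D, H applies, adding D, H
D, J → F applies, adding F
Closure: {D, F, H, I, J}.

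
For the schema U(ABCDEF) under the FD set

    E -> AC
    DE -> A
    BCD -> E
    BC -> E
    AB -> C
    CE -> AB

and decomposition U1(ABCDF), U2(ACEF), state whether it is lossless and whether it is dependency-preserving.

Lossless test: (ACF)⁺ = {ACF}, which is a superkey of neither fragment — lossy.
Dependency preservation: the restricted closure of {BCD} across the fragments never reaches {E}, so BCD → E cannot be enforced without a join — not preserved.

lossy and not dependency-preserving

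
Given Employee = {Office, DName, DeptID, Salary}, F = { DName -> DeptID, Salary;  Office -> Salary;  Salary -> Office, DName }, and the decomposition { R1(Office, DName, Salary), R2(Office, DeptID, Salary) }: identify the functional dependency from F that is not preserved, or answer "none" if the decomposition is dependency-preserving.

DName → DeptID, Salary: restricted closure across fragments reaches DeptID, Salary.
Office → Salary lies within R1.
Salary → Office, DName lies within R1.
Every dependency is enforceable on the fragments, so the decomposition is dependency-preserving.

none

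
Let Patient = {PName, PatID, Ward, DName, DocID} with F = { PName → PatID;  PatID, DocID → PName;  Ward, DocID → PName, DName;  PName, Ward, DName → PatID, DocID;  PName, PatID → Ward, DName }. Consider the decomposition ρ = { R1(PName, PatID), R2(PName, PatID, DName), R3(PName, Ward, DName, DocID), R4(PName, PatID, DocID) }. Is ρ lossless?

Chase test. Columns are PName, PatID, Ward, DName, DocID; row i has aⱼ where attribute j ∈ Ri, else bᵢⱼ.
Initial tableau (one row per fragment):
  row 1: a1 a2 b13 b14 b15
  row 2: a1 a2 b23 a4 b25
  row 3: a1 b32 a3 a4 a5
  row 4: a1 a2 b43 b44 a5
Rows 1 and 3 agree on PName; apply PName→PatID and equate their PatID entries.
Rows 1 and 2 agree on PName, PatID; apply PName, PatID→Ward, DName and equate their Ward, DName entries.
Rows 1 and 3 agree on PName, PatID; apply PName, PatID→Ward, DName and equate their Ward, DName entries.
Rows 1 and 4 agree on PName, PatID; apply PName, PatID→Ward, DName and equate their Ward, DName entries.
Rows 1 and 2 agree on PName, Ward, DName; apply PName, Ward, DName→PatID, DocID and equate their PatID, DocID entries.
Rows 1 and 3 agree on PName, Ward, DName; apply PName, Ward, DName→PatID, DocID and equate their PatID, DocID entries.
Row 1 is now all distinguished symbols — the join is lossless.

Yes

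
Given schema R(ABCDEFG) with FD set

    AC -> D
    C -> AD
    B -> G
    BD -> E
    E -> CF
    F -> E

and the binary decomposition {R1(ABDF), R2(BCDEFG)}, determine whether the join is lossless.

Yes

Common attributes: R1 ∩ R2 = {BDF}.
Closure of {BDF}: B → G applies, adding G; BD → E applies, adding E; E → CF applies, adding C; C → AD applies, adding A. So (BDF)⁺ = {ABCDEFG}.
This closure contains every attribute of R1, so R1 ∩ R2 → R1. The join is lossless.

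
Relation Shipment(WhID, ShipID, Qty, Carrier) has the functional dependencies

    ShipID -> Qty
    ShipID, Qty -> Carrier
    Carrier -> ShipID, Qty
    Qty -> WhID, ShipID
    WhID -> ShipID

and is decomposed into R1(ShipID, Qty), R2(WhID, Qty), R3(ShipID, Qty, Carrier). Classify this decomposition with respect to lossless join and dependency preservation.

Lossless test (chase): Rows 1 and 3 agree on ShipID, Qty; apply ShipID, Qty→Carrier and equate their Carrier entries. Rows 1 and 2 agree on Qty; apply Qty→WhID, ShipID and equate their WhID, ShipID entries. Rows 1 and 3 agree on Qty; apply Qty→WhID, ShipID and equate their WhID, ShipID entries. Rows 1 and 2 agree on ShipID, Qty; apply ShipID, Qty→Carrier and equate their Carrier entries. Row 1 is now all distinguished symbols — the join is lossless.
Dependency preservation: Qty → WhID, ShipID; WhID → ShipID are not contained in any single fragment, but the restricted closure of each left-hand side across the fragments still reaches the right-hand side; the remaining FDs each lie inside some fragment. All dependencies are preserved.

lossless and dependency-preserving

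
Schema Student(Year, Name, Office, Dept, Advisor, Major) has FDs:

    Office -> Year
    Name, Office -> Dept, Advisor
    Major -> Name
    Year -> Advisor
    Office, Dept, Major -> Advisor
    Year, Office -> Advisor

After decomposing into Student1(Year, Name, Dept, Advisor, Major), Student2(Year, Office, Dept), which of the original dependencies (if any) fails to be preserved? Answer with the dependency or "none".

Check Name, Office → Dept, Advisor: no single fragment contains all of {Name, Office, Dept, Advisor}, and the restricted closure of {Name, Office} across the fragments never reaches {Dept, Advisor}.
Office → Year is preserved.
Major → Name is preserved.
Year → Advisor is preserved.
Office, Dept, Major → Advisor is preserved.
Year, Office → Advisor is preserved.

Name, Office -> Dept, Advisor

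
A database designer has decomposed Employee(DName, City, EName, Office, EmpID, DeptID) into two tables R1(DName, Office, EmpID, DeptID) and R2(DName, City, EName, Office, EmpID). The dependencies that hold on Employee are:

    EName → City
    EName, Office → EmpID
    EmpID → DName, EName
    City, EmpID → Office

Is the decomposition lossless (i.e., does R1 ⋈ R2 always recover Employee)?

Common attributes: R1 ∩ R2 = {DName, Office, EmpID}.
Closure of {DName, Office, EmpID}: EmpID → DName, EName applies, adding EName; EName → City applies, adding City. So (DName, Office, EmpID)⁺ = {DName, City, EName, Office, EmpID}.
This closure contains every attribute of R2, so R1 ∩ R2 → R2. The join is lossless.

Yes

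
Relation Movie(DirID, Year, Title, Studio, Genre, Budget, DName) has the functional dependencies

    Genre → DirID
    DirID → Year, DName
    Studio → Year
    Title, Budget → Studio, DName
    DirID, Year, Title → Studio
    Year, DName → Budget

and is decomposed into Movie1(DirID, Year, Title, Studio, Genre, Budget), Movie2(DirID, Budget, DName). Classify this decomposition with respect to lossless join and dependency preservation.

Lossless test: (DirID, Budget)⁺ = {DirID, Year, Budget, DName}, which contains all of one fragment — lossless.
Dependency preservation: the restricted closure of {Title, Budget} across the fragments never reaches {Studio, DName}, so Title, Budget → Studio, DName cannot be enforced without a join — not preserved.

lossless but not dependency-preserving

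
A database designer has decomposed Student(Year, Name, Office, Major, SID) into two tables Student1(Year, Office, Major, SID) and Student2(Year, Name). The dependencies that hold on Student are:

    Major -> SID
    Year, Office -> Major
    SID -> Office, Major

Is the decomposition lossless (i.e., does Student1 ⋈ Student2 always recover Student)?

No

Common attributes: Student1 ∩ Student2 = {Year}.
No dependency enlarges {Year}, so (Year)⁺ = {Year}.
The closure contains neither all of Student1 = {Year, Office, Major, SID} nor all of Student2 = {Year, Name}, so the common attributes are not a superkey of either fragment. The join is lossy.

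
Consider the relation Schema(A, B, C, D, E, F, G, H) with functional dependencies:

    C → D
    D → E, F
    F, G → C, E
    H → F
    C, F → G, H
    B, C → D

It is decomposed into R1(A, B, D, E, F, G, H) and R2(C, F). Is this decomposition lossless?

Common attributes: R1 ∩ R2 = {F}.
No dependency enlarges {F}, so (F)⁺ = {F}.
The closure contains neither all of R1 = {A, B, D, E, F, G, H} nor all of R2 = {C, F}, so the common attributes are not a superkey of either fragment. The join is lossy.

No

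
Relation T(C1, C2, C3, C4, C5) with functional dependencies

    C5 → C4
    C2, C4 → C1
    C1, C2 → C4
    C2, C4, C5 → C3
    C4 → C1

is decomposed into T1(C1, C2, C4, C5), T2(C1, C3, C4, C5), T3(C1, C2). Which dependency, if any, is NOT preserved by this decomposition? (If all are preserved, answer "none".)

C2, C4, C5 → C3

Check C2, C4, C5 → C3: no single fragment contains all of {C2, C3, C4, C5}, and the restricted closure of {C2, C4, C5} across the fragments never reaches {C3}.
C5 → C4 is preserved.
C2, C4 → C1 is preserved.
C1, C2 → C4 is preserved.
C4 → C1 is preserved.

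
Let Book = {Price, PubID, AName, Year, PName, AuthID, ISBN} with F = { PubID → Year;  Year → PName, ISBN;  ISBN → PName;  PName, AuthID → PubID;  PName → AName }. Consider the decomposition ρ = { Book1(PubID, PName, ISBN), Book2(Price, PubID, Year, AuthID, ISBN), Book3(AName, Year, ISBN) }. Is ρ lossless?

Chase test. Columns are Price, PubID, AName, Year, PName, AuthID, ISBN; row i has aⱼ where attribute j ∈ Booki, else bᵢⱼ.
Initial tableau (one row per fragment):
  row 1: b11 a2 b13 b14 a5 b16 a7
  row 2: a1 a2 b23 a4 b25 a6 a7
  row 3: b31 b32 a3 a4 b35 b36 a7
Rows 1 and 2 agree on PubID; apply PubID→Year and equate their Year entries.
Rows 1 and 2 agree on Year; apply Year→PName, ISBN and equate their PName, ISBN entries.
Rows 1 and 3 agree on Year; apply Year→PName, ISBN and equate their PName, ISBN entries.
Rows 1 and 2 agree on PName; apply PName→AName and equate their AName entries.
Rows 1 and 3 agree on PName; apply PName→AName and equate their AName entries.
Row 2 is now all distinguished symbols — the join is lossless.

Yes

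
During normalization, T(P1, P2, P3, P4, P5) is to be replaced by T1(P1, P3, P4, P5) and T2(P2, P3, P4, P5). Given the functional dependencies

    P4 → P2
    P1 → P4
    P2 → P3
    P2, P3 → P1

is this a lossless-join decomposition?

Yes

Common attributes: T1 ∩ T2 = {P3, P4, P5}.
Closure of {P3, P4, P5}: P4 → P2 applies, adding P2; P2, P3 → P1 applies, adding P1. So (P3, P4, P5)⁺ = {P1, P2, P3, P4, P5}.
This closure contains every attribute of T1, so T1 ∩ T2 → T1. The join is lossless.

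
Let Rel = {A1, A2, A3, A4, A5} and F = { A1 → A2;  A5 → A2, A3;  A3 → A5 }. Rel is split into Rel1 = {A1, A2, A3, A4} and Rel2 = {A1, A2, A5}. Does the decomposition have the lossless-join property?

Common attributes: Rel1 ∩ Rel2 = {A1, A2}.
No dependency enlarges {A1, A2}, so (A1, A2)⁺ = {A1, A2}.
The closure contains neither all of Rel1 = {A1, A2, A3, A4} nor all of Rel2 = {A1, A2, A5}, so the common attributes are not a superkey of either fragment. The join is lossy.

No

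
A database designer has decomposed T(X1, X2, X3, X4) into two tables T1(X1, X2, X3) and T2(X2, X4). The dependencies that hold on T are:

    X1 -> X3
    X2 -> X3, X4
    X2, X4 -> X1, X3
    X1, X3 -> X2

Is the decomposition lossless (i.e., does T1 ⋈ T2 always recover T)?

Yes

Common attributes: T1 ∩ T2 = {X2}.
Closure of {X2}: X2 → X3, X4 applies, adding X3, X4; X2, X4 → X1, X3 applies, adding X1. So (X2)⁺ = {X1, X2, X3, X4}.
This closure contains every attribute of T1, so T1 ∩ T2 → T1. The join is lossless.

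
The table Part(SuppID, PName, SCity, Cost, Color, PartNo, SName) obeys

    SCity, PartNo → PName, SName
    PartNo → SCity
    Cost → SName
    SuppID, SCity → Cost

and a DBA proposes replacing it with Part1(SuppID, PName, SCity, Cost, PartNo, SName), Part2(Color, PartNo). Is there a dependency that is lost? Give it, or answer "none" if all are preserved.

SCity, PartNo → PName, SName lies within Part1.
PartNo → SCity lies within Part1.
Cost → SName lies within Part1.
SuppID, SCity → Cost lies within Part1.
Every dependency is enforceable on the fragments, so the decomposition is dependency-preserving.

none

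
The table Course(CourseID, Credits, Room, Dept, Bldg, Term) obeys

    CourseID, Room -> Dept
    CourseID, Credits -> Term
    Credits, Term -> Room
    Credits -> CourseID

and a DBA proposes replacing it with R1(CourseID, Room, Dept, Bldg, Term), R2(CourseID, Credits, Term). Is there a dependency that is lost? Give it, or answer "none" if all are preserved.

Check Credits, Term → Room: no single fragment contains all of {Credits, Room, Term}, and the restricted closure of {Credits, Term} across the fragments never reaches {Room}.
CourseID, Room → Dept is preserved.
CourseID, Credits → Term is preserved.
Credits → CourseID is preserved.

Credits, Term -> Room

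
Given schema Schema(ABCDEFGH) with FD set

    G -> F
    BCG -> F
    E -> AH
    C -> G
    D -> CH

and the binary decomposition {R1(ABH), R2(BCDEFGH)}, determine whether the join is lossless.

Common attributes: R1 ∩ R2 = {BH}.
No dependency enlarges {BH}, so (BH)⁺ = {BH}.
The closure contains neither all of R1 = {ABH} nor all of R2 = {BCDEFGH}, so the common attributes are not a superkey of either fragment. The join is lossy.

No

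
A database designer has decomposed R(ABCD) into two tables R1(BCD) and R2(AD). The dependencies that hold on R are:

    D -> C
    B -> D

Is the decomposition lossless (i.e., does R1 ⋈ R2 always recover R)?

Common attributes: R1 ∩ R2 = {D}.
Closure of {D}: D → C applies, adding C. So (D)⁺ = {CD}.
The closure contains neither all of R1 = {BCD} nor all of R2 = {AD}, so the common attributes are not a superkey of either fragment. The join is lossy.

No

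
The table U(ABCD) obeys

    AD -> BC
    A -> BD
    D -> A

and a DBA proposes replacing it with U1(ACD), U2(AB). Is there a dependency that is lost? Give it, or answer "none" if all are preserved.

none

AD → BC: restricted closure across fragments reaches BC.
A → BD: restricted closure across fragments reaches BD.
D → A lies within U1.
Every dependency is enforceable on the fragments, so the decomposition is dependency-preserving.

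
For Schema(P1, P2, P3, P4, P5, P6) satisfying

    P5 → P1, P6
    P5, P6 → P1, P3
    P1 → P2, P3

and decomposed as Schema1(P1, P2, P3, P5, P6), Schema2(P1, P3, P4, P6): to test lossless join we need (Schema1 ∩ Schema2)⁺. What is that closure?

Schema1 ∩ Schema2 = {P1, P3, P6}.
P1 → P2, P3 applies, adding P2
Closure: {P1, P2, P3, P6}.

P1, P2, P3, P6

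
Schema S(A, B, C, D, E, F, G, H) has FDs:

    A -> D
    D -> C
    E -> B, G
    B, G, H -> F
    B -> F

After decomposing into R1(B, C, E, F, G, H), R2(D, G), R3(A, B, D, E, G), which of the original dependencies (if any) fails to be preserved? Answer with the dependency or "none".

Check D → C: no single fragment contains all of {C, D}, and the restricted closure of {D} across the fragments never reaches {C}.
A → D is preserved.
E → B, G is preserved.
B, G, H → F is preserved.
B → F is preserved.

D -> C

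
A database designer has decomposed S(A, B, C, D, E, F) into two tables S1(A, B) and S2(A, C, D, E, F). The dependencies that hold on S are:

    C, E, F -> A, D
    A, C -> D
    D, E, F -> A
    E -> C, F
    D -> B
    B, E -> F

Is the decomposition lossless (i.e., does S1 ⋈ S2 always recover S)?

No

Common attributes: S1 ∩ S2 = {A}.
No dependency enlarges {A}, so (A)⁺ = {A}.
The closure contains neither all of S1 = {A, B} nor all of S2 = {A, C, D, E, F}, so the common attributes are not a superkey of either fragment. The join is lossy.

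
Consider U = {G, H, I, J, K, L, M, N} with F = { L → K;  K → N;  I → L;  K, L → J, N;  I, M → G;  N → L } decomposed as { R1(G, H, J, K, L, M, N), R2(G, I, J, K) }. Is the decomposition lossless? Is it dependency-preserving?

Lossless test: (G, J, K)⁺ = {G, J, K, L, N}, which is a superkey of neither fragment — lossy.
Dependency preservation: the restricted closure of {I, M} across the fragments never reaches {G}, so I, M → G cannot be enforced without a join — not preserved.

lossy and not dependency-preserving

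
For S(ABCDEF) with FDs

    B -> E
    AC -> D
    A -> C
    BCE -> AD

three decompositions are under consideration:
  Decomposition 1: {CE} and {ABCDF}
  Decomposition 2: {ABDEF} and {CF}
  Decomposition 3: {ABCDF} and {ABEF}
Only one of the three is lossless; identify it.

Decomposition 3

Decomposition 1: common = {C}, closure = {C} → lossy.
Decomposition 2: common = {F}, closure = {F} → lossy.
Decomposition 3: common = {ABF}, closure = {ABCDEF} → lossless.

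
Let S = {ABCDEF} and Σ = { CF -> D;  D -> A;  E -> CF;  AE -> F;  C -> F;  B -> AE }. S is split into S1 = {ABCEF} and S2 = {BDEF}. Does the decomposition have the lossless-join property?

Yes

Common attributes: S1 ∩ S2 = {BEF}.
Closure of {BEF}: E → CF applies, adding C; B → AE applies, adding A; CF → D applies, adding D. So (BEF)⁺ = {ABCDEF}.
This closure contains every attribute of S1, so S1 ∩ S2 → S1. The join is lossless.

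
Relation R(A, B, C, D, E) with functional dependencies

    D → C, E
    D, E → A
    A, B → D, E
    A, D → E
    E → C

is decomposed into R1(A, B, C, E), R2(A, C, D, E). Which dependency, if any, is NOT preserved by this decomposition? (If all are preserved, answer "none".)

A, B → D, E

Check A, B → D, E: no single fragment contains all of {A, B, D, E}, and the restricted closure of {A, B} across the fragments never reaches {D, E}.
D → C, E is preserved.
D, E → A is preserved.
A, D → E is preserved.
E → C is preserved.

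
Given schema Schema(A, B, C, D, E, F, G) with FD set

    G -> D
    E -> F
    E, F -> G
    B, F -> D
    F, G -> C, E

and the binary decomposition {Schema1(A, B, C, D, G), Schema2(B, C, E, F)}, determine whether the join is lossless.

No

Common attributes: Schema1 ∩ Schema2 = {B, C}.
No dependency enlarges {B, C}, so (B, C)⁺ = {B, C}.
The closure contains neither all of Schema1 = {A, B, C, D, G} nor all of Schema2 = {B, C, E, F}, so the common attributes are not a superkey of either fragment. The join is lossy.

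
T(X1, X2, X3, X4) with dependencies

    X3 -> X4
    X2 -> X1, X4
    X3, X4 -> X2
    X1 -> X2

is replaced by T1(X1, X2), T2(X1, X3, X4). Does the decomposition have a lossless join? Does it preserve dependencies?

lossless and dependency-preserving

Lossless test: (X1)⁺ = {X1, X2, X4}, which contains all of one fragment — lossless.
Dependency preservation: X2 → X1, X4; X3, X4 → X2 are not contained in any single fragment, but the restricted closure of each left-hand side across the fragments still reaches the right-hand side; the remaining FDs each lie inside some fragment. All dependencies are preserved.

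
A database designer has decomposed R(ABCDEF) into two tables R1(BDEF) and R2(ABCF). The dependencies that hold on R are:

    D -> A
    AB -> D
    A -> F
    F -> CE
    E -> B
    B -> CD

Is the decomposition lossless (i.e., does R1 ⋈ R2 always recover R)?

Common attributes: R1 ∩ R2 = {BF}.
Closure of {BF}: F → CE applies, adding CE; B → CD applies, adding D; D → A applies, adding A. So (BF)⁺ = {ABCDEF}.
This closure contains every attribute of R1, so R1 ∩ R2 → R1. The join is lossless.

Yes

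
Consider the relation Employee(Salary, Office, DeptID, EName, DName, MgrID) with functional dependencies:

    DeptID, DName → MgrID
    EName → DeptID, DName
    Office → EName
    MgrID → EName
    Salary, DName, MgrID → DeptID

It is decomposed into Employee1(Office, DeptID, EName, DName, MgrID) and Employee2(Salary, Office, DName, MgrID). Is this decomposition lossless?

Yes

Common attributes: Employee1 ∩ Employee2 = {Office, DName, MgrID}.
Closure of {Office, DName, MgrID}: Office → EName applies, adding EName; EName → DeptID, DName applies, adding DeptID. So (Office, DName, MgrID)⁺ = {Office, DeptID, EName, DName, MgrID}.
This closure contains every attribute of Employee1, so Employee1 ∩ Employee2 → Employee1. The join is lossless.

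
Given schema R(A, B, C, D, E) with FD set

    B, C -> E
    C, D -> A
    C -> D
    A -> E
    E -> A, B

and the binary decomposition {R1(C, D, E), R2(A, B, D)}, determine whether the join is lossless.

Common attributes: R1 ∩ R2 = {D}.
No dependency enlarges {D}, so (D)⁺ = {D}.
The closure contains neither all of R1 = {C, D, E} nor all of R2 = {A, B, D}, so the common attributes are not a superkey of either fragment. The join is lossy.

No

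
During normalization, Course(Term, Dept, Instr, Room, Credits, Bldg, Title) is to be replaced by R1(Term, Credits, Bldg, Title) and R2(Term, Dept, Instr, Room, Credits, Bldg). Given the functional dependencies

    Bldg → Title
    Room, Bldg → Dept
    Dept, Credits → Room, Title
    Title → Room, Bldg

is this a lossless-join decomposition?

Common attributes: R1 ∩ R2 = {Term, Credits, Bldg}.
Closure of {Term, Credits, Bldg}: Bldg → Title applies, adding Title; Title → Room, Bldg applies, adding Room; Room, Bldg → Dept applies, adding Dept. So (Term, Credits, Bldg)⁺ = {Term, Dept, Room, Credits, Bldg, Title}.
This closure contains every attribute of R1, so R1 ∩ R2 → R1. The join is lossless.

Yes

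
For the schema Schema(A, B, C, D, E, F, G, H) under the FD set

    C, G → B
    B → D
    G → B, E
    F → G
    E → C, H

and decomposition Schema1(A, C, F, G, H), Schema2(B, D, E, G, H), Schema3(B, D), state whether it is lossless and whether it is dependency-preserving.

lossless but not dependency-preserving

Lossless test (chase): Rows 1 and 2 agree on G; apply G→B, E and equate their B, E entries. Rows 1 and 2 agree on E; apply E→C, H and equate their C, H entries. Rows 1 and 2 agree on B; apply B→D and equate their D entries. Row 1 is now all distinguished symbols — the join is lossless.
Dependency preservation: the restricted closure of {E} across the fragments never reaches {C, H}, so E → C, H cannot be enforced without a join — not preserved.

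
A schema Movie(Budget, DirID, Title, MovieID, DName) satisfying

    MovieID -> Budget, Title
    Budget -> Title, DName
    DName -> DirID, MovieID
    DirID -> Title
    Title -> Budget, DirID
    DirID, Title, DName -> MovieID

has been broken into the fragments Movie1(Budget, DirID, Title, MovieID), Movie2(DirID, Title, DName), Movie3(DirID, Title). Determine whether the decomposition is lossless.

Yes

Chase test. Columns are Budget, DirID, Title, MovieID, DName; row i has aⱼ where attribute j ∈ Moviei, else bᵢⱼ.
Initial tableau (one row per fragment):
  row 1: a1 a2 a3 a4 b15
  row 2: b21 a2 a3 b24 a5
  row 3: b31 a2 a3 b34 b35
Rows 1 and 2 agree on Title; apply Title→Budget, DirID and equate their Budget, DirID entries.
Rows 1 and 3 agree on Title; apply Title→Budget, DirID and equate their Budget, DirID entries.
Rows 1 and 2 agree on Budget; apply Budget→Title, DName and equate their Title, DName entries.
Rows 1 and 3 agree on Budget; apply Budget→Title, DName and equate their Title, DName entries.
Rows 1 and 2 agree on DName; apply DName→DirID, MovieID and equate their DirID, MovieID entries.
Rows 1 and 3 agree on DName; apply DName→DirID, MovieID and equate their DirID, MovieID entries.
Row 1 is now all distinguished symbols — the join is lossless.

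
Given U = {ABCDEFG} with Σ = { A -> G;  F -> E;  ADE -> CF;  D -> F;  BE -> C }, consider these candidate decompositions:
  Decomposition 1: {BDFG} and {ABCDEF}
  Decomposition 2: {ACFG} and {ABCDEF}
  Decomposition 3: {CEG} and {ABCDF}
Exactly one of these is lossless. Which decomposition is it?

Decomposition 1: common = {BDF}, closure = {BCDEF} → lossy.
Decomposition 2: common = {ACF}, closure = {ACEFG} → lossless.
Decomposition 3: common = {C}, closure = {C} → lossy.

Decomposition 2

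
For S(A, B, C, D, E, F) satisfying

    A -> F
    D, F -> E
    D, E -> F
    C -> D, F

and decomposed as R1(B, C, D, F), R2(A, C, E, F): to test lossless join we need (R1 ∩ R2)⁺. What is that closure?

R1 ∩ R2 = {C, F}.
C → D, F applies, adding D
D, F → E applies, adding E
Closure: {C, D, E, F}.

C, D, E, F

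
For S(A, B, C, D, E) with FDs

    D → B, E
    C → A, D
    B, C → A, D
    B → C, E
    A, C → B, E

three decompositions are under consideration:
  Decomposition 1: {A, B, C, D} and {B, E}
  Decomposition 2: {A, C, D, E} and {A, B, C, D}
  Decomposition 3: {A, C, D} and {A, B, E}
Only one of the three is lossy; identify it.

Decomposition 3

Decomposition 1: common = {B}, closure = {A, B, C, D, E} → lossless.
Decomposition 2: common = {A, C, D}, closure = {A, B, C, D, E} → lossless.
Decomposition 3: common = {A}, closure = {A} → lossy.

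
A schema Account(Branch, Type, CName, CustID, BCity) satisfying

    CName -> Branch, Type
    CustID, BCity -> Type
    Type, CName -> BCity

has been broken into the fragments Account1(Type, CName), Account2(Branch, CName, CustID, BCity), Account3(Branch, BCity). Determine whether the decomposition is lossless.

Yes

Chase test. Columns are Branch, Type, CName, CustID, BCity; row i has aⱼ where attribute j ∈ Accounti, else bᵢⱼ.
Initial tableau (one row per fragment):
  row 1: b11 a2 a3 b14 b15
  row 2: a1 b22 a3 a4 a5
  row 3: a1 b32 b33 b34 a5
Rows 1 and 2 agree on CName; apply CName→Branch, Type and equate their Branch, Type entries.
Rows 1 and 2 agree on Type, CName; apply Type, CName→BCity and equate their BCity entries.
Row 2 is now all distinguished symbols — the join is lossless.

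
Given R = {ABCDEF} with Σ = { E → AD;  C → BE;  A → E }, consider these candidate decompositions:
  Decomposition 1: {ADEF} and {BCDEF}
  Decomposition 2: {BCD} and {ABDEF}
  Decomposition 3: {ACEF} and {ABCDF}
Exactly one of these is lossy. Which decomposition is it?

Decomposition 2

Decomposition 1: common = {DEF}, closure = {ADEF} → lossless.
Decomposition 2: common = {BD}, closure = {BD} → lossy.
Decomposition 3: common = {ACF}, closure = {ABCDEF} → lossless.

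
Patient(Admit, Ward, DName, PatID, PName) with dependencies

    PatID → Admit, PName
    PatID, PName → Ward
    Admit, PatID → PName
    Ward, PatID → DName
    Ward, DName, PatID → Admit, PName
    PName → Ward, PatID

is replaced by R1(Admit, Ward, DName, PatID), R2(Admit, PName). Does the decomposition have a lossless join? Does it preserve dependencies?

Lossless test: (Admit)⁺ = {Admit}, which is a superkey of neither fragment — lossy.
Dependency preservation: the restricted closure of {PatID} across the fragments never reaches {Admit, PName}, so PatID → Admit, PName cannot be enforced without a join — not preserved.

lossy and not dependency-preserving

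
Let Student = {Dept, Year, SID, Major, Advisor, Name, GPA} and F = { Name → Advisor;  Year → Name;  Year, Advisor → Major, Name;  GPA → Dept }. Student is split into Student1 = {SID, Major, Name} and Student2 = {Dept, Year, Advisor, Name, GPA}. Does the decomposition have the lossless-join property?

No

Common attributes: Student1 ∩ Student2 = {Name}.
Closure of {Name}: Name → Advisor applies, adding Advisor. So (Name)⁺ = {Advisor, Name}.
The closure contains neither all of Student1 = {SID, Major, Name} nor all of Student2 = {Dept, Year, Advisor, Name, GPA}, so the common attributes are not a superkey of either fragment. The join is lossy.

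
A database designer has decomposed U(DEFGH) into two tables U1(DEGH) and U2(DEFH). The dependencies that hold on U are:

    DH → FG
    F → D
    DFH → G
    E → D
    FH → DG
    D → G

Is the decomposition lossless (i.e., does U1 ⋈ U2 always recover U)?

Common attributes: U1 ∩ U2 = {DEH}.
Closure of {DEH}: DH → FG applies, adding FG. So (DEH)⁺ = {DEFGH}.
This closure contains every attribute of U1, so U1 ∩ U2 → U1. The join is lossless.

Yes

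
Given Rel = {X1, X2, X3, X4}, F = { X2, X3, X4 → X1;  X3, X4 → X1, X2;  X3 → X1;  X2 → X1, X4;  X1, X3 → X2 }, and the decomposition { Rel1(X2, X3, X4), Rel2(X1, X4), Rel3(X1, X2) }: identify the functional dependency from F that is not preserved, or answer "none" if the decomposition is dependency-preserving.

X2, X3, X4 → X1: restricted closure across fragments reaches X1.
X3, X4 → X1, X2: restricted closure across fragments reaches X1, X2.
X3 → X1: restricted closure across fragments reaches X1.
X2 → X1, X4: restricted closure across fragments reaches X1, X4.
X1, X3 → X2: restricted closure across fragments reaches X2.
Every dependency is enforceable on the fragments, so the decomposition is dependency-preserving.

none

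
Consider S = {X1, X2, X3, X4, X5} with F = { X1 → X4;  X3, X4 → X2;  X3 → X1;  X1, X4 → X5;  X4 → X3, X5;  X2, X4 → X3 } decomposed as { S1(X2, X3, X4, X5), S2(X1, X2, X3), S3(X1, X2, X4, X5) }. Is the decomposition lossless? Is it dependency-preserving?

Lossless test (chase): Rows 2 and 3 agree on X1; apply X1→X4 and equate their X4 entries. Rows 1 and 2 agree on X3; apply X3→X1 and equate their X1 entries. Rows 1 and 2 agree on X1, X4; apply X1, X4→X5 and equate their X5 entries. Rows 1 and 3 agree on X4; apply X4→X3, X5 and equate their X3, X5 entries. Row 1 is now all distinguished symbols — the join is lossless.
Dependency preservation: every FD's attributes lie within a single fragment, so each can be enforced locally — preserved.

lossless and dependency-preserving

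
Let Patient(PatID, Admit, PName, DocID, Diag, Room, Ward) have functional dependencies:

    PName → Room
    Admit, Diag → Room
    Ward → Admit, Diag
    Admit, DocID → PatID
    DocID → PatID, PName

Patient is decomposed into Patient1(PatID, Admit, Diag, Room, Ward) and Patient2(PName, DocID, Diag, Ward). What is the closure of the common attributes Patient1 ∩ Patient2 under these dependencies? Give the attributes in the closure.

Patient1 ∩ Patient2 = {Diag, Ward}.
Ward → Admit, Diag applies, adding Admit
Admit, Diag → Room applies, adding Room
Closure: {Admit, Diag, Room, Ward}.

Admit, Diag, Room, Ward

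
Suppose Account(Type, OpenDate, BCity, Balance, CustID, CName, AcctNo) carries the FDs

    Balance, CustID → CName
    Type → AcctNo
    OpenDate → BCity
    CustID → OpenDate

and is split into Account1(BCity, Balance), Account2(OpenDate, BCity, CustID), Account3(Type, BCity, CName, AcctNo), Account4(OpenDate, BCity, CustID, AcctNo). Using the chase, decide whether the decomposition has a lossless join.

Chase test. Columns are Type, OpenDate, BCity, Balance, CustID, CName, AcctNo; row i has aⱼ where attribute j ∈ Accounti, else bᵢⱼ.
Initial tableau (one row per fragment):
  row 1: b11 b12 a3 a4 b15 b16 b17
  row 2: b21 a2 a3 b24 a5 b26 b27
  row 3: a1 b32 a3 b34 b35 a6 a7
  row 4: b41 a2 a3 b44 a5 b46 a7
No row becomes fully distinguished — the join is lossy.

No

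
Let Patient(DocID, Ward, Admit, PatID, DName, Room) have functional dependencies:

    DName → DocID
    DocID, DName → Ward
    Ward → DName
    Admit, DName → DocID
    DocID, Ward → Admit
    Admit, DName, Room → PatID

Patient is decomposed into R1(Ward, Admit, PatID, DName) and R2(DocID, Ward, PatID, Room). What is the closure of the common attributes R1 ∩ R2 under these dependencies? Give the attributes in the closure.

R1 ∩ R2 = {Ward, PatID}.
Ward → DName applies, adding DName
DName → DocID applies, adding DocID
DocID, Ward → Admit applies, adding Admit
Closure: {DocID, Ward, Admit, PatID, DName}.

DocID, Ward, Admit, PatID, DName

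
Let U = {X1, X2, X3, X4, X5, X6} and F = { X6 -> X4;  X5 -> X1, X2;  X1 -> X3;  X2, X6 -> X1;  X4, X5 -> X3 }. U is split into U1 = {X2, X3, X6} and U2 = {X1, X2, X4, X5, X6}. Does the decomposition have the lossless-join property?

Common attributes: U1 ∩ U2 = {X2, X6}.
Closure of {X2, X6}: X6 → X4 applies, adding X4; X2, X6 → X1 applies, adding X1; X1 → X3 applies, adding X3. So (X2, X6)⁺ = {X1, X2, X3, X4, X6}.
This closure contains every attribute of U1, so U1 ∩ U2 → U1. The join is lossless.

Yes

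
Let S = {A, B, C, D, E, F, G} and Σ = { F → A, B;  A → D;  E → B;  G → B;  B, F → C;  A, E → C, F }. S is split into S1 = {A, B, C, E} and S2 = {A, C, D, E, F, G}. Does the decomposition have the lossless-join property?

Common attributes: S1 ∩ S2 = {A, C, E}.
Closure of {A, C, E}: A → D applies, adding D; E → B applies, adding B; A, E → C, F applies, adding F. So (A, C, E)⁺ = {A, B, C, D, E, F}.
This closure contains every attribute of S1, so S1 ∩ S2 → S1. The join is lossless.

Yes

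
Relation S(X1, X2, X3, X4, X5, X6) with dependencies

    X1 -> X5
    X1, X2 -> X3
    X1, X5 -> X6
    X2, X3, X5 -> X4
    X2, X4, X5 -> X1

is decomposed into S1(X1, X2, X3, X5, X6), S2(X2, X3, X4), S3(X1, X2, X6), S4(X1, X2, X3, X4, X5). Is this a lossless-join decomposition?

Chase test. Columns are X1, X2, X3, X4, X5, X6; row i has aⱼ where attribute j ∈ Si, else bᵢⱼ.
Initial tableau (one row per fragment):
  row 1: a1 a2 a3 b14 a5 a6
  row 2: b21 a2 a3 a4 b25 b26
  row 3: a1 a2 b33 b34 b35 a6
  row 4: a1 a2 a3 a4 a5 b46
Rows 1 and 3 agree on X1; apply X1→X5 and equate their X5 entries.
Rows 1 and 3 agree on X1, X2; apply X1, X2→X3 and equate their X3 entries.
Rows 1 and 4 agree on X1, X5; apply X1, X5→X6 and equate their X6 entries.
Rows 1 and 3 agree on X2, X3, X5; apply X2, X3, X5→X4 and equate their X4 entries.
Rows 1 and 4 agree on X2, X3, X5; apply X2, X3, X5→X4 and equate their X4 entries.
Row 1 is now all distinguished symbols — the join is lossless.

Yes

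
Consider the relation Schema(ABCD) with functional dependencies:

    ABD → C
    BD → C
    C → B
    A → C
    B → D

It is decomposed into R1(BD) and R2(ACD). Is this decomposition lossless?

Common attributes: R1 ∩ R2 = {D}.
No dependency enlarges {D}, so (D)⁺ = {D}.
The closure contains neither all of R1 = {BD} nor all of R2 = {ACD}, so the common attributes are not a superkey of either fragment. The join is lossy.

No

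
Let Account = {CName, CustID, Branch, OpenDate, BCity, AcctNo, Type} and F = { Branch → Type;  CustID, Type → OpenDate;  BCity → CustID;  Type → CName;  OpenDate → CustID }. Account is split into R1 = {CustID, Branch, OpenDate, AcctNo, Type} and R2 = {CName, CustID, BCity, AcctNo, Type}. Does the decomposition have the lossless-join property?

No

Common attributes: R1 ∩ R2 = {CustID, AcctNo, Type}.
Closure of {CustID, AcctNo, Type}: CustID, Type → OpenDate applies, adding OpenDate; Type → CName applies, adding CName. So (CustID, AcctNo, Type)⁺ = {CName, CustID, OpenDate, AcctNo, Type}.
The closure contains neither all of R1 = {CustID, Branch, OpenDate, AcctNo, Type} nor all of R2 = {CName, CustID, BCity, AcctNo, Type}, so the common attributes are not a superkey of either fragment. The join is lossy.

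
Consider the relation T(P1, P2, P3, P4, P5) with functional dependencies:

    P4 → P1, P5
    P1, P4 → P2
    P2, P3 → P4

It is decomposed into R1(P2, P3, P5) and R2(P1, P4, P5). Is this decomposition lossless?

Common attributes: R1 ∩ R2 = {P5}.
No dependency enlarges {P5}, so (P5)⁺ = {P5}.
The closure contains neither all of R1 = {P2, P3, P5} nor all of R2 = {P1, P4, P5}, so the common attributes are not a superkey of either fragment. The join is lossy.

No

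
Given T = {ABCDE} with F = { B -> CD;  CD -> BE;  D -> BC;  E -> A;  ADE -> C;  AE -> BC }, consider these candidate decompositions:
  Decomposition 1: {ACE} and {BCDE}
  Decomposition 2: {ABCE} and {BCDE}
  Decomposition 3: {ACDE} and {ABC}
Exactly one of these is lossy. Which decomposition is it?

Decomposition 3

Decomposition 1: common = {CE}, closure = {ABCDE} → lossless.
Decomposition 2: common = {BCE}, closure = {ABCDE} → lossless.
Decomposition 3: common = {AC}, closure = {AC} → lossy.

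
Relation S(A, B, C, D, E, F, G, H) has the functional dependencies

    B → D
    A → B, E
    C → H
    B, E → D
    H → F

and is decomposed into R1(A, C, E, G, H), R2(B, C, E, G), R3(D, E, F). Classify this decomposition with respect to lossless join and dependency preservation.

lossy and not dependency-preserving

Lossless test (chase): Rows 1 and 2 agree on C; apply C→H and equate their H entries. Rows 1 and 2 agree on H; apply H→F and equate their F entries. No row becomes fully distinguished — the join is lossy.
Dependency preservation: the restricted closure of {B} across the fragments never reaches {D}, so B → D cannot be enforced without a join — not preserved.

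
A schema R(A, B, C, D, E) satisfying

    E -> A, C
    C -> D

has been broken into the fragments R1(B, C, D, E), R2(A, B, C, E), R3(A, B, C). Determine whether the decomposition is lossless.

Chase test. Columns are A, B, C, D, E; row i has aⱼ where attribute j ∈ Ri, else bᵢⱼ.
Initial tableau (one row per fragment):
  row 1: b11 a2 a3 a4 a5
  row 2: a1 a2 a3 b24 a5
  row 3: a1 a2 a3 b34 b35
Rows 1 and 2 agree on E; apply E→A, C and equate their A, C entries.
Rows 1 and 2 agree on C; apply C→D and equate their D entries.
Rows 1 and 3 agree on C; apply C→D and equate their D entries.
Row 1 is now all distinguished symbols — the join is lossless.

Yes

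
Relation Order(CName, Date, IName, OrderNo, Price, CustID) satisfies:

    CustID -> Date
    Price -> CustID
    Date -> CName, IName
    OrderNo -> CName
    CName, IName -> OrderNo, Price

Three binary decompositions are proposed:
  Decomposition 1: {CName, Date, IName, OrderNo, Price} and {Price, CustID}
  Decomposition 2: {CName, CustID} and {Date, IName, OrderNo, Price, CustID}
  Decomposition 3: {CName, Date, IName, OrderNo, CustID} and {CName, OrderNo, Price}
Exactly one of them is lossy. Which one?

Decomposition 1: common = {Price}, closure = {CName, Date, IName, OrderNo, Price, CustID} → lossless.
Decomposition 2: common = {CustID}, closure = {CName, Date, IName, OrderNo, Price, CustID} → lossless.
Decomposition 3: common = {CName, OrderNo}, closure = {CName, OrderNo} → lossy.

Decomposition 3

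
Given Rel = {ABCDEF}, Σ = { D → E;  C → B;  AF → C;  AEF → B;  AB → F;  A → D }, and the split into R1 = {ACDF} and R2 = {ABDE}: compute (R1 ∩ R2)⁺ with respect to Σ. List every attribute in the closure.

R1 ∩ R2 = {AD}.
D → E applies, adding E
Closure: {ADE}.

ADE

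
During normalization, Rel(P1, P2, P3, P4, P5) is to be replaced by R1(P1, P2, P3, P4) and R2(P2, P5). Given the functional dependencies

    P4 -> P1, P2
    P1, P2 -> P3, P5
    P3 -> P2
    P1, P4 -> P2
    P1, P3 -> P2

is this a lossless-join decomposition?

Common attributes: R1 ∩ R2 = {P2}.
No dependency enlarges {P2}, so (P2)⁺ = {P2}.
The closure contains neither all of R1 = {P1, P2, P3, P4} nor all of R2 = {P2, P5}, so the common attributes are not a superkey of either fragment. The join is lossy.

No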